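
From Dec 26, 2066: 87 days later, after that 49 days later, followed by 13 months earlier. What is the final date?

April 11, 2066

Advancing 87 days from December 26, 2066:
December has 31 days, so 31 − 26 = 5 days remain after December 26, 2066; 87 − 5 = 82 left.
January 2067 has 31 days: 82 − 31 = 51 left.
February 2067 has 28 days (2067 is not a leap year): 51 − 28 = 23 left.
23 days into March 2067 → March 23, 2067.
Counting forward 49 days from March 23, 2067:
March has 31 days, so 31 − 23 = 8 days remain after March 23, 2067; 49 − 8 = 41 left.
April 2067 has 30 days: 41 − 30 = 11 left.
11 days into May 2067 → May 11, 2067.
Subtracting 13 months from May 11, 2067:
month 5 − 13 = -8, which is month 4 of year 2066 → April 2066.
Day 11 is valid in April, giving April 11, 2066.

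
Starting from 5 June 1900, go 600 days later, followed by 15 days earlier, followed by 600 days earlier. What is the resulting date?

May 21, 1900

Adding 600 days from June 5, 1900:
June has 30 days, so 30 − 5 = 25 days remain after June 5, 1900; 600 − 25 = 575 left.
July 1900 has 31 days: 575 − 31 = 544 left.
August 1900 has 31 days: 544 − 31 = 513 left.
September 1900 has 30 days: 513 − 30 = 483 left.
October 1900 has 31 days: 483 − 31 = 452 left.
November 1900 has 30 days: 452 − 30 = 422 left.
December 1900 has 31 days: 422 − 31 = 391 left.
January 1901 has 31 days: 391 − 31 = 360 left.
February 1901 has 28 days (1901 is not a leap year): 360 − 28 = 332 left.
March 1901 has 31 days: 332 − 31 = 301 left.
April 1901 has 30 days: 301 − 30 = 271 left.
May 1901 has 31 days: 271 − 31 = 240 left.
June 1901 has 30 days: 240 − 30 = 210 left.
July 1901 has 31 days: 210 − 31 = 179 left.
August 1901 has 31 days: 179 − 31 = 148 left.
September 1901 has 30 days: 148 − 30 = 118 left.
October 1901 has 31 days: 118 − 31 = 87 left.
November 1901 has 30 days: 87 − 30 = 57 left.
December 1901 has 31 days: 57 − 31 = 26 left.
26 days into January 1902 → January 26, 1902.
Going back 15 days from January 26, 1902:
26 − 15 = 11, still in January 1902.
Going back 600 days from January 11, 1902:
Going back 11 days from January 11, 1902 reaches the end of the previous month; 600 − 11 = 589 left.
December 1901 has 31 days: 589 − 31 = 558 left.
November 1901 has 30 days: 558 − 30 = 528 left.
October 1901 has 31 days: 528 − 31 = 497 left.
September 1901 has 30 days: 497 − 30 = 467 left.
August 1901 has 31 days: 467 − 31 = 436 left.
July 1901 has 31 days: 436 − 31 = 405 left.
June 1901 has 30 days: 405 − 30 = 375 left.
May 1901 has 31 days: 375 − 31 = 344 left.
April 1901 has 30 days: 344 − 30 = 314 left.
March 1901 has 31 days: 314 − 31 = 283 left.
February 1901 has 28 days (1901 is not a leap year): 283 − 28 = 255 left.
January 1901 has 31 days: 255 − 31 = 224 left.
December 1900 has 31 days: 224 − 31 = 193 left.
November 1900 has 30 days: 193 − 30 = 163 left.
October 1900 has 31 days: 163 − 31 = 132 left.
September 1900 has 30 days: 132 − 30 = 102 left.
August 1900 has 31 days: 102 − 31 = 71 left.
July 1900 has 31 days: 71 − 31 = 40 left.
June 1900 has 30 days: 40 − 30 = 10 left.
May 1900 has 31 days; 31 − 10 = 21 → May 21, 1900.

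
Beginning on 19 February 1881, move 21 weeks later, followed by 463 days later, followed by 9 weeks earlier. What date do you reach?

August 20, 1882

Counting forward 21 weeks (= 147 days) from February 19, 1881:
February has 28 days, so 28 − 19 = 9 days remain after February 19, 1881; 147 − 9 = 138 left.
March 1881 has 31 days: 138 − 31 = 107 left.
April 1881 has 30 days: 107 − 30 = 77 left.
May 1881 has 31 days: 77 − 31 = 46 left.
June 1881 has 30 days: 46 − 30 = 16 left.
16 days into July 1881 → July 16, 1881.
Adding 463 days from July 16, 1881:
July has 31 days, so 31 − 16 = 15 days remain after July 16, 1881; 463 − 15 = 448 left.
August 1881 has 31 days: 448 − 31 = 417 left.
September 1881 has 30 days: 417 − 30 = 387 left.
October 1881 has 31 days: 387 − 31 = 356 left.
November 1881 has 30 days: 356 − 30 = 326 left.
December 1881 has 31 days: 326 − 31 = 295 left.
January 1882 has 31 days: 295 − 31 = 264 left.
February 1882 has 28 days (1882 is not a leap year): 264 − 28 = 236 left.
March 1882 has 31 days: 236 − 31 = 205 left.
April 1882 has 30 days: 205 − 30 = 175 left.
May 1882 has 31 days: 175 − 31 = 144 left.
June 1882 has 30 days: 144 − 30 = 114 left.
July 1882 has 31 days: 114 − 31 = 83 left.
August 1882 has 31 days: 83 − 31 = 52 left.
September 1882 has 30 days: 52 − 30 = 22 left.
22 days into October 1882 → October 22, 1882.
Counting back 9 weeks (= 63 days) from October 22, 1882:
Going back 22 days from October 22, 1882 reaches the end of the previous month; 63 − 22 = 41 left.
September 1882 has 30 days: 41 − 30 = 11 left.
August 1882 has 31 days; 31 − 11 = 20 → August 20, 1882.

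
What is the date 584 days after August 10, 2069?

March 17, 2071

Advancing 584 days from August 10, 2069.
August has 31 days, so 31 − 10 = 21 days remain after August 10, 2069; 584 − 21 = 563 left.
September 2069 has 30 days: 563 − 30 = 533 left.
October 2069 has 31 days: 533 − 31 = 502 left.
November 2069 has 30 days: 502 − 30 = 472 left.
December 2069 has 31 days: 472 − 31 = 441 left.
January 2070 has 31 days: 441 − 31 = 410 left.
February 2070 has 28 days (2070 is not a leap year): 410 − 28 = 382 left.
March 2070 has 31 days: 382 − 31 = 351 left.
April 2070 has 30 days: 351 − 30 = 321 left.
May 2070 has 31 days: 321 − 31 = 290 left.
June 2070 has 30 days: 290 − 30 = 260 left.
July 2070 has 31 days: 260 − 31 = 229 left.
August 2070 has 31 days: 229 − 31 = 198 left.
September 2070 has 30 days: 198 − 30 = 168 left.
October 2070 has 31 days: 168 − 31 = 137 left.
November 2070 has 30 days: 137 − 30 = 107 left.
December 2070 has 31 days: 107 − 31 = 76 left.
January 2071 has 31 days: 76 − 31 = 45 left.
February 2071 has 28 days (2071 is not a leap year): 45 − 28 = 17 left.
17 days into March 2071 → March 17, 2071.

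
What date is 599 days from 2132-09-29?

Counting forward 599 days from September 29, 2132.
September has 30 days, so 30 − 29 = 1 day remains after September 29, 2132; 599 − 1 = 598 left.
October 2132 has 31 days: 598 − 31 = 567 left.
November 2132 has 30 days: 567 − 30 = 537 left.
December 2132 has 31 days: 537 − 31 = 506 left.
January 2133 has 31 days: 506 − 31 = 475 left.
February 2133 has 28 days (2133 is not a leap year): 475 − 28 = 447 left.
March 2133 has 31 days: 447 − 31 = 416 left.
April 2133 has 30 days: 416 − 30 = 386 left.
May 2133 has 31 days: 386 − 31 = 355 left.
June 2133 has 30 days: 355 − 30 = 325 left.
July 2133 has 31 days: 325 − 31 = 294 left.
August 2133 has 31 days: 294 − 31 = 263 left.
September 2133 has 30 days: 263 − 30 = 233 left.
October 2133 has 31 days: 233 − 31 = 202 left.
November 2133 has 30 days: 202 − 30 = 172 left.
December 2133 has 31 days: 172 − 31 = 141 left.
January 2134 has 31 days: 141 − 31 = 110 left.
February 2134 has 28 days (2134 is not a leap year): 110 − 28 = 82 left.
March 2134 has 31 days: 82 − 31 = 51 left.
April 2134 has 30 days: 51 − 30 = 21 left.
21 days into May 2134 → May 21, 2134.

May 21, 2134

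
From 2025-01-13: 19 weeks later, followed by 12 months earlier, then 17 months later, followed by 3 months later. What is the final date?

Advancing 19 weeks (= 133 days) from January 13, 2025:
January has 31 days, so 31 − 13 = 18 days remain after January 13, 2025; 133 − 18 = 115 left.
February 2025 has 28 days (2025 is not a leap year): 115 − 28 = 87 left.
March 2025 has 31 days: 87 − 31 = 56 left.
April 2025 has 30 days: 56 − 30 = 26 left.
26 days into May 2025 → May 26, 2025.
Counting back 12 months from May 26, 2025:
month 5 − 12 = -7, which is month 5 of year 2024 → May 2024.
Day 26 is valid in May, giving May 26, 2024.
Counting forward 17 months from May 26, 2024:
month 5 + 17 = 22, which is month 10 of year 2025 → October 2025.
Day 26 is valid in October, giving October 26, 2025.
Counting forward 3 months from October 26, 2025:
month 10 + 3 = 13, which is month 1 of year 2026 → January 2026.
Day 26 is valid in January, giving January 26, 2026.

January 26, 2026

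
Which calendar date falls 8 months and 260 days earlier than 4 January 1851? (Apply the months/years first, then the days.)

Going back 8 months and 260 days from January 4, 1851: first the month/year part, then the days.
month 1 − 8 = -7, which is month 5 of year 1850 → May 1850.
Day 4 is valid in May, giving May 4, 1850.
Now subtract 260 days from May 4, 1850.
Going back 4 days from May 4, 1850 reaches the end of the previous month; 260 − 4 = 256 left.
April 1850 has 30 days: 256 − 30 = 226 left.
March 1850 has 31 days: 226 − 31 = 195 left.
February 1850 has 28 days (1850 is not a leap year): 195 − 28 = 167 left.
January 1850 has 31 days: 167 − 31 = 136 left.
December 1849 has 31 days: 136 − 31 = 105 left.
November 1849 has 30 days: 105 − 30 = 75 left.
October 1849 has 31 days: 75 − 31 = 44 left.
September 1849 has 30 days: 44 − 30 = 14 left.
August 1849 has 31 days; 31 − 14 = 17 → August 17, 1849.

August 17, 1849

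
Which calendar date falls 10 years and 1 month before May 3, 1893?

April 3, 1883

Counting back 10 years and 1 month from May 3, 1893.
-10 years → 1883; month 5 − 1 = 4 → April 1883.
Day 3 is valid in April, giving April 3, 1883.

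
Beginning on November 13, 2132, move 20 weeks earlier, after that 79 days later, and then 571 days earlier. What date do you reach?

Going back 20 weeks (= 140 days) from November 13, 2132:
Going back 13 days from November 13, 2132 reaches the end of the previous month; 140 − 13 = 127 left.
October 2132 has 31 days: 127 − 31 = 96 left.
September 2132 has 30 days: 96 − 30 = 66 left.
August 2132 has 31 days: 66 − 31 = 35 left.
July 2132 has 31 days: 35 − 31 = 4 left.
June 2132 has 30 days; 30 − 4 = 26 → June 26, 2132.
Adding 79 days from June 26, 2132:
June has 30 days, so 30 − 26 = 4 days remain after June 26, 2132; 79 − 4 = 75 left.
July 2132 has 31 days: 75 − 31 = 44 left.
August 2132 has 31 days: 44 − 31 = 13 left.
13 days into September 2132 → September 13, 2132.
Subtracting 571 days from September 13, 2132:
Going back 13 days from September 13, 2132 reaches the end of the previous month; 571 − 13 = 558 left.
August 2132 has 31 days: 558 − 31 = 527 left.
July 2132 has 31 days: 527 − 31 = 496 left.
June 2132 has 30 days: 496 − 30 = 466 left.
May 2132 has 31 days: 466 − 31 = 435 left.
April 2132 has 30 days: 435 − 30 = 405 left.
March 2132 has 31 days: 405 − 31 = 374 left.
February 2132 has 29 days (2132 is a leap year): 374 − 29 = 345 left.
January 2132 has 31 days: 345 − 31 = 314 left.
December 2131 has 31 days: 314 − 31 = 283 left.
November 2131 has 30 days: 283 − 30 = 253 left.
October 2131 has 31 days: 253 − 31 = 222 left.
September 2131 has 30 days: 222 − 30 = 192 left.
August 2131 has 31 days: 192 − 31 = 161 left.
July 2131 has 31 days: 161 − 31 = 130 left.
June 2131 has 30 days: 130 − 30 = 100 left.
May 2131 has 31 days: 100 − 31 = 69 left.
April 2131 has 30 days: 69 − 30 = 39 left.
March 2131 has 31 days: 39 − 31 = 8 left.
February 2131 has 28 days; 28 − 8 = 20 → February 20, 2131.

February 20, 2131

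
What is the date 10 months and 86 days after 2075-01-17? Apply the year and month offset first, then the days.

February 11, 2076

Adding 10 months and 86 days from January 17, 2075: first the month/year part, then the days.
month 1 + 10 = 11 → November 2075.
Day 17 is valid in November, giving November 17, 2075.
Now add 86 days from November 17, 2075.
November has 30 days, so 30 − 17 = 13 days remain after November 17, 2075; 86 − 13 = 73 left.
December 2075 has 31 days: 73 − 31 = 42 left.
January 2076 has 31 days: 42 − 31 = 11 left.
11 days into February 2076 → February 11, 2076.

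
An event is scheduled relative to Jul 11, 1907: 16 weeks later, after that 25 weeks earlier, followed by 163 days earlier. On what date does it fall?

November 27, 1906

Counting forward 16 weeks (= 112 days) from July 11, 1907:
July has 31 days, so 31 − 11 = 20 days remain after July 11, 1907; 112 − 20 = 92 left.
August 1907 has 31 days: 92 − 31 = 61 left.
September 1907 has 30 days: 61 − 30 = 31 left.
31 days into October 1907 → October 31, 1907.
Going back 25 weeks (= 175 days) from October 31, 1907:
Going back 31 days from October 31, 1907 reaches the end of the previous month; 175 − 31 = 144 left.
September 1907 has 30 days: 144 − 30 = 114 left.
August 1907 has 31 days: 114 − 31 = 83 left.
July 1907 has 31 days: 83 − 31 = 52 left.
June 1907 has 30 days: 52 − 30 = 22 left.
May 1907 has 31 days; 31 − 22 = 9 → May 9, 1907.
Subtracting 163 days from May 9, 1907:
Going back 9 days from May 9, 1907 reaches the end of the previous month; 163 − 9 = 154 left.
April 1907 has 30 days: 154 − 30 = 124 left.
March 1907 has 31 days: 124 − 31 = 93 left.
February 1907 has 28 days (1907 is not a leap year): 93 − 28 = 65 left.
January 1907 has 31 days: 65 − 31 = 34 left.
December 1906 has 31 days: 34 − 31 = 3 left.
November 1906 has 30 days; 30 − 3 = 27 → November 27, 1906.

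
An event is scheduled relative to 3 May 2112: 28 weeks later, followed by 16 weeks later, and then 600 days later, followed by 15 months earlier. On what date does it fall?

Adding 28 weeks (= 196 days) from May 3, 2112:
May has 31 days, so 31 − 3 = 28 days remain after May 3, 2112; 196 − 28 = 168 left.
June 2112 has 30 days: 168 − 30 = 138 left.
July 2112 has 31 days: 138 − 31 = 107 left.
August 2112 has 31 days: 107 − 31 = 76 left.
September 2112 has 30 days: 76 − 30 = 46 left.
October 2112 has 31 days: 46 − 31 = 15 left.
15 days into November 2112 → November 15, 2112.
Counting forward 16 weeks (= 112 days) from November 15, 2112:
November has 30 days, so 30 − 15 = 15 days remain after November 15, 2112; 112 − 15 = 97 left.
December 2112 has 31 days: 97 − 31 = 66 left.
January 2113 has 31 days: 66 − 31 = 35 left.
February 2113 has 28 days (2113 is not a leap year): 35 − 28 = 7 left.
7 days into March 2113 → March 7, 2113.
Adding 600 days from March 7, 2113:
March has 31 days, so 31 − 7 = 24 days remain after March 7, 2113; 600 − 24 = 576 left.
April 2113 has 30 days: 576 − 30 = 546 left.
May 2113 has 31 days: 546 − 31 = 515 left.
June 2113 has 30 days: 515 − 30 = 485 left.
July 2113 has 31 days: 485 − 31 = 454 left.
August 2113 has 31 days: 454 − 31 = 423 left.
September 2113 has 30 days: 423 − 30 = 393 left.
October 2113 has 31 days: 393 − 31 = 362 left.
November 2113 has 30 days: 362 − 30 = 332 left.
December 2113 has 31 days: 332 − 31 = 301 left.
January 2114 has 31 days: 301 − 31 = 270 left.
February 2114 has 28 days (2114 is not a leap year): 270 − 28 = 242 left.
March 2114 has 31 days: 242 − 31 = 211 left.
April 2114 has 30 days: 211 − 30 = 181 left.
May 2114 has 31 days: 181 − 31 = 150 left.
June 2114 has 30 days: 150 − 30 = 120 left.
July 2114 has 31 days: 120 − 31 = 89 left.
August 2114 has 31 days: 89 − 31 = 58 left.
September 2114 has 30 days: 58 − 30 = 28 left.
28 days into October 2114 → October 28, 2114.
Subtracting 15 months from October 28, 2114:
month 10 − 15 = -5, which is month 7 of year 2113 → July 2113.
Day 28 is valid in July, giving July 28, 2113.

July 28, 2113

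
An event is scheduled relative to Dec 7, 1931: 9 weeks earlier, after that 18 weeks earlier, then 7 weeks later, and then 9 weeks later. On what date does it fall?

September 21, 1931

Counting back 9 weeks (= 63 days) from December 7, 1931:
Going back 7 days from December 7, 1931 reaches the end of the previous month; 63 − 7 = 56 left.
November 1931 has 30 days: 56 − 30 = 26 left.
October 1931 has 31 days; 31 − 26 = 5 → October 5, 1931.
Counting back 18 weeks (= 126 days) from October 5, 1931:
Going back 5 days from October 5, 1931 reaches the end of the previous month; 126 − 5 = 121 left.
September 1931 has 30 days: 121 − 30 = 91 left.
August 1931 has 31 days: 91 − 31 = 60 left.
July 1931 has 31 days: 60 − 31 = 29 left.
June 1931 has 30 days; 30 − 29 = 1 → June 1, 1931.
Advancing 7 weeks (= 49 days) from June 1, 1931:
June has 30 days, so 30 − 1 = 29 days remain after June 1, 1931; 49 − 29 = 20 left.
20 days into July 1931 → July 20, 1931.
Advancing 9 weeks (= 63 days) from July 20, 1931:
July has 31 days, so 31 − 20 = 11 days remain after July 20, 1931; 63 − 11 = 52 left.
August 1931 has 31 days: 52 − 31 = 21 left.
21 days into September 1931 → September 21, 1931.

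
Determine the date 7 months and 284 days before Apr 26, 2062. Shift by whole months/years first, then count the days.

Counting back 7 months and 284 days from April 26, 2062: first the month/year part, then the days.
month 4 − 7 = -3, which is month 9 of year 2061 → September 2061.
Day 26 is valid in September, giving September 26, 2061.
Now subtract 284 days from September 26, 2061.
Going back 26 days from September 26, 2061 reaches the end of the previous month; 284 − 26 = 258 left.
August 2061 has 31 days: 258 − 31 = 227 left.
July 2061 has 31 days: 227 − 31 = 196 left.
June 2061 has 30 days: 196 − 30 = 166 left.
May 2061 has 31 days: 166 − 31 = 135 left.
April 2061 has 30 days: 135 − 30 = 105 left.
March 2061 has 31 days: 105 − 31 = 74 left.
February 2061 has 28 days (2061 is not a leap year): 74 − 28 = 46 left.
January 2061 has 31 days: 46 − 31 = 15 left.
December 2060 has 31 days; 31 − 15 = 16 → December 16, 2060.

December 16, 2060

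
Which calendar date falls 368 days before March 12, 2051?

March 9, 2050

Subtracting 368 days from March 12, 2051.
Going back 12 days from March 12, 2051 reaches the end of the previous month; 368 − 12 = 356 left.
February 2051 has 28 days (2051 is not a leap year): 356 − 28 = 328 left.
January 2051 has 31 days: 328 − 31 = 297 left.
December 2050 has 31 days: 297 − 31 = 266 left.
November 2050 has 30 days: 266 − 30 = 236 left.
October 2050 has 31 days: 236 − 31 = 205 left.
September 2050 has 30 days: 205 − 30 = 175 left.
August 2050 has 31 days: 175 − 31 = 144 left.
July 2050 has 31 days: 144 − 31 = 113 left.
June 2050 has 30 days: 113 − 30 = 83 left.
May 2050 has 31 days: 83 − 31 = 52 left.
April 2050 has 30 days: 52 − 30 = 22 left.
March 2050 has 31 days; 31 − 22 = 9 → March 9, 2050.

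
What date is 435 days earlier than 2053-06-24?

Going back 435 days from June 24, 2053.
Going back 24 days from June 24, 2053 reaches the end of the previous month; 435 − 24 = 411 left.
May 2053 has 31 days: 411 − 31 = 380 left.
April 2053 has 30 days: 380 − 30 = 350 left.
March 2053 has 31 days: 350 − 31 = 319 left.
February 2053 has 28 days (2053 is not a leap year): 319 − 28 = 291 left.
January 2053 has 31 days: 291 − 31 = 260 left.
December 2052 has 31 days: 260 − 31 = 229 left.
November 2052 has 30 days: 229 − 30 = 199 left.
October 2052 has 31 days: 199 − 31 = 168 left.
September 2052 has 30 days: 168 − 30 = 138 left.
August 2052 has 31 days: 138 − 31 = 107 left.
July 2052 has 31 days: 107 − 31 = 76 left.
June 2052 has 30 days: 76 − 30 = 46 left.
May 2052 has 31 days: 46 − 31 = 15 left.
April 2052 has 30 days; 30 − 15 = 15 → April 15, 2052.

April 15, 2052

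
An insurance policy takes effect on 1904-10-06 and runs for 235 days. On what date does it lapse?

Advancing 235 days from October 6, 1904.
October has 31 days, so 31 − 6 = 25 days remain after October 6, 1904; 235 − 25 = 210 left.
November 1904 has 30 days: 210 − 30 = 180 left.
December 1904 has 31 days: 180 − 31 = 149 left.
January 1905 has 31 days: 149 − 31 = 118 left.
February 1905 has 28 days (1905 is not a leap year): 118 − 28 = 90 left.
March 1905 has 31 days: 90 − 31 = 59 left.
April 1905 has 30 days: 59 − 30 = 29 left.
29 days into May 1905 → May 29, 1905.

May 29, 1905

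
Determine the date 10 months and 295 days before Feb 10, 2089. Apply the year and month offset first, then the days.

Counting back 10 months and 295 days from February 10, 2089: first the month/year part, then the days.
month 2 − 10 = -8, which is month 4 of year 2088 → April 2088.
Day 10 is valid in April, giving April 10, 2088.
Now subtract 295 days from April 10, 2088.
Going back 10 days from April 10, 2088 reaches the end of the previous month; 295 − 10 = 285 left.
March 2088 has 31 days: 285 − 31 = 254 left.
February 2088 has 29 days (2088 is a leap year): 254 − 29 = 225 left.
January 2088 has 31 days: 225 − 31 = 194 left.
December 2087 has 31 days: 194 − 31 = 163 left.
November 2087 has 30 days: 163 − 30 = 133 left.
October 2087 has 31 days: 133 − 31 = 102 left.
September 2087 has 30 days: 102 − 30 = 72 left.
August 2087 has 31 days: 72 − 31 = 41 left.
July 2087 has 31 days: 41 − 31 = 10 left.
June 2087 has 30 days; 30 − 10 = 20 → June 20, 2087.

June 20, 2087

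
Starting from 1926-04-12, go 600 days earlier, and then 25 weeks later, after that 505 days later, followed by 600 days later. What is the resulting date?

Subtracting 600 days from April 12, 1926:
Going back 12 days from April 12, 1926 reaches the end of the previous month; 600 − 12 = 588 left.
March 1926 has 31 days: 588 − 31 = 557 left.
February 1926 has 28 days (1926 is not a leap year): 557 − 28 = 529 left.
January 1926 has 31 days: 529 − 31 = 498 left.
December 1925 has 31 days: 498 − 31 = 467 left.
November 1925 has 30 days: 467 − 30 = 437 left.
October 1925 has 31 days: 437 − 31 = 406 left.
September 1925 has 30 days: 406 − 30 = 376 left.
August 1925 has 31 days: 376 − 31 = 345 left.
July 1925 has 31 days: 345 − 31 = 314 left.
June 1925 has 30 days: 314 − 30 = 284 left.
May 1925 has 31 days: 284 − 31 = 253 left.
April 1925 has 30 days: 253 − 30 = 223 left.
March 1925 has 31 days: 223 − 31 = 192 left.
February 1925 has 28 days (1925 is not a leap year): 192 − 28 = 164 left.
January 1925 has 31 days: 164 − 31 = 133 left.
December 1924 has 31 days: 133 − 31 = 102 left.
November 1924 has 30 days: 102 − 30 = 72 left.
October 1924 has 31 days: 72 − 31 = 41 left.
September 1924 has 30 days: 41 − 30 = 11 left.
August 1924 has 31 days; 31 − 11 = 20 → August 20, 1924.
Counting forward 25 weeks (= 175 days) from August 20, 1924:
August has 31 days, so 31 − 20 = 11 days remain after August 20, 1924; 175 − 11 = 164 left.
September 1924 has 30 days: 164 − 30 = 134 left.
October 1924 has 31 days: 134 − 31 = 103 left.
November 1924 has 30 days: 103 − 30 = 73 left.
December 1924 has 31 days: 73 − 31 = 42 left.
January 1925 has 31 days: 42 − 31 = 11 left.
11 days into February 1925 → February 11, 1925.
Counting forward 505 days from February 11, 1925:
February has 28 days, so 28 − 11 = 17 days remain after February 11, 1925; 505 − 17 = 488 left.
March 1925 has 31 days: 488 − 31 = 457 left.
April 1925 has 30 days: 457 − 30 = 427 left.
May 1925 has 31 days: 427 − 31 = 396 left.
June 1925 has 30 days: 396 − 30 = 366 left.
July 1925 has 31 days: 366 − 31 = 335 left.
August 1925 has 31 days: 335 − 31 = 304 left.
September 1925 has 30 days: 304 − 30 = 274 left.
October 1925 has 31 days: 274 − 31 = 243 left.
November 1925 has 30 days: 243 − 30 = 213 left.
December 1925 has 31 days: 213 − 31 = 182 left.
January 1926 has 31 days: 182 − 31 = 151 left.
February 1926 has 28 days (1926 is not a leap year): 151 − 28 = 123 left.
March 1926 has 31 days: 123 − 31 = 92 left.
April 1926 has 30 days: 92 − 30 = 62 left.
May 1926 has 31 days: 62 − 31 = 31 left.
June 1926 has 30 days: 31 − 30 = 1 left.
1 day into July 1926 → July 1, 1926.
Advancing 600 days from July 1, 1926:
July has 31 days, so 31 − 1 = 30 days remain after July 1, 1926; 600 − 30 = 570 left.
August 1926 has 31 days: 570 − 31 = 539 left.
September 1926 has 30 days: 539 − 30 = 509 left.
October 1926 has 31 days: 509 − 31 = 478 left.
November 1926 has 30 days: 478 − 30 = 448 left.
December 1926 has 31 days: 448 − 31 = 417 left.
January 1927 has 31 days: 417 − 31 = 386 left.
February 1927 has 28 days (1927 is not a leap year): 386 − 28 = 358 left.
March 1927 has 31 days: 358 − 31 = 327 left.
April 1927 has 30 days: 327 − 30 = 297 left.
May 1927 has 31 days: 297 − 31 = 266 left.
June 1927 has 30 days: 266 − 30 = 236 left.
July 1927 has 31 days: 236 − 31 = 205 left.
August 1927 has 31 days: 205 − 31 = 174 left.
September 1927 has 30 days: 174 − 30 = 144 left.
October 1927 has 31 days: 144 − 31 = 113 left.
November 1927 has 30 days: 113 − 30 = 83 left.
December 1927 has 31 days: 83 − 31 = 52 left.
January 1928 has 31 days: 52 − 31 = 21 left.
21 days into February 1928 → February 21, 1928.

February 21, 1928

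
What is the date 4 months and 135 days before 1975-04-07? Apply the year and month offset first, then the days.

Counting back 4 months and 135 days from April 7, 1975: first the month/year part, then the days.
month 4 − 4 = 0, which is month 12 of year 1974 → December 1974.
Day 7 is valid in December, giving December 7, 1974.
Now subtract 135 days from December 7, 1974.
Going back 7 days from December 7, 1974 reaches the end of the previous month; 135 − 7 = 128 left.
November 1974 has 30 days: 128 − 30 = 98 left.
October 1974 has 31 days: 98 − 31 = 67 left.
September 1974 has 30 days: 67 − 30 = 37 left.
August 1974 has 31 days: 37 − 31 = 6 left.
July 1974 has 31 days; 31 − 6 = 25 → July 25, 1974.

July 25, 1974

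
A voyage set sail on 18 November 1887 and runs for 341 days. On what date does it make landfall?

October 24, 1888

Advancing 341 days from November 18, 1887.
November has 30 days, so 30 − 18 = 12 days remain after November 18, 1887; 341 − 12 = 329 left.
December 1887 has 31 days: 329 − 31 = 298 left.
January 1888 has 31 days: 298 − 31 = 267 left.
February 1888 has 29 days (1888 is a leap year): 267 − 29 = 238 left.
March 1888 has 31 days: 238 − 31 = 207 left.
April 1888 has 30 days: 207 − 30 = 177 left.
May 1888 has 31 days: 177 − 31 = 146 left.
June 1888 has 30 days: 146 − 30 = 116 left.
July 1888 has 31 days: 116 − 31 = 85 left.
August 1888 has 31 days: 85 − 31 = 54 left.
September 1888 has 30 days: 54 − 30 = 24 left.
24 days into October 1888 → October 24, 1888.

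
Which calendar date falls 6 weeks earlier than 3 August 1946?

June 22, 1946

Going back 6 weeks = 42 days from August 3, 1946.
Going back 3 days from August 3, 1946 reaches the end of the previous month; 42 − 3 = 39 left.
July 1946 has 31 days: 39 − 31 = 8 left.
June 1946 has 30 days; 30 − 8 = 22 → June 22, 1946.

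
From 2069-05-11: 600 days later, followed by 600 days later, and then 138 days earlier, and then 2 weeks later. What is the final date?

April 21, 2072

Counting forward 600 days from May 11, 2069:
May has 31 days, so 31 − 11 = 20 days remain after May 11, 2069; 600 − 20 = 580 left.
June 2069 has 30 days: 580 − 30 = 550 left.
July 2069 has 31 days: 550 − 31 = 519 left.
August 2069 has 31 days: 519 − 31 = 488 left.
September 2069 has 30 days: 488 − 30 = 458 left.
October 2069 has 31 days: 458 − 31 = 427 left.
November 2069 has 30 days: 427 − 30 = 397 left.
December 2069 has 31 days: 397 − 31 = 366 left.
January 2070 has 31 days: 366 − 31 = 335 left.
February 2070 has 28 days (2070 is not a leap year): 335 − 28 = 307 left.
March 2070 has 31 days: 307 − 31 = 276 left.
April 2070 has 30 days: 276 − 30 = 246 left.
May 2070 has 31 days: 246 − 31 = 215 left.
June 2070 has 30 days: 215 − 30 = 185 left.
July 2070 has 31 days: 185 − 31 = 154 left.
August 2070 has 31 days: 154 − 31 = 123 left.
September 2070 has 30 days: 123 − 30 = 93 left.
October 2070 has 31 days: 93 − 31 = 62 left.
November 2070 has 30 days: 62 − 30 = 32 left.
December 2070 has 31 days: 32 − 31 = 1 left.
1 day into January 2071 → January 1, 2071.
Adding 600 days from January 1, 2071:
January has 31 days, so 31 − 1 = 30 days remain after January 1, 2071; 600 − 30 = 570 left.
February 2071 has 28 days (2071 is not a leap year): 570 − 28 = 542 left.
March 2071 has 31 days: 542 − 31 = 511 left.
April 2071 has 30 days: 511 − 30 = 481 left.
May 2071 has 31 days: 481 − 31 = 450 left.
June 2071 has 30 days: 450 − 30 = 420 left.
July 2071 has 31 days: 420 − 31 = 389 left.
August 2071 has 31 days: 389 − 31 = 358 left.
September 2071 has 30 days: 358 − 30 = 328 left.
October 2071 has 31 days: 328 − 31 = 297 left.
November 2071 has 30 days: 297 − 30 = 267 left.
December 2071 has 31 days: 267 − 31 = 236 left.
January 2072 has 31 days: 236 − 31 = 205 left.
February 2072 has 29 days (2072 is a leap year): 205 − 29 = 176 left.
March 2072 has 31 days: 176 − 31 = 145 left.
April 2072 has 30 days: 145 − 30 = 115 left.
May 2072 has 31 days: 115 − 31 = 84 left.
June 2072 has 30 days: 84 − 30 = 54 left.
July 2072 has 31 days: 54 − 31 = 23 left.
23 days into August 2072 → August 23, 2072.
Subtracting 138 days from August 23, 2072:
Going back 23 days from August 23, 2072 reaches the end of the previous month; 138 − 23 = 115 left.
July 2072 has 31 days: 115 − 31 = 84 left.
June 2072 has 30 days: 84 − 30 = 54 left.
May 2072 has 31 days: 54 − 31 = 23 left.
April 2072 has 30 days; 30 − 23 = 7 → April 7, 2072.
Advancing 2 weeks (= 14 days) from April 7, 2072:
April has 30 days; 7 + 14 = 21, still in April.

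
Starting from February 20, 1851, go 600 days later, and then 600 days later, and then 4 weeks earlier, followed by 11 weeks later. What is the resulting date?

July 23, 1854

Adding 600 days from February 20, 1851:
February has 28 days, so 28 − 20 = 8 days remain after February 20, 1851; 600 − 8 = 592 left.
March 1851 has 31 days: 592 − 31 = 561 left.
April 1851 has 30 days: 561 − 30 = 531 left.
May 1851 has 31 days: 531 − 31 = 500 left.
June 1851 has 30 days: 500 − 30 = 470 left.
July 1851 has 31 days: 470 − 31 = 439 left.
August 1851 has 31 days: 439 − 31 = 408 left.
September 1851 has 30 days: 408 − 30 = 378 left.
October 1851 has 31 days: 378 − 31 = 347 left.
November 1851 has 30 days: 347 − 30 = 317 left.
December 1851 has 31 days: 317 − 31 = 286 left.
January 1852 has 31 days: 286 − 31 = 255 left.
February 1852 has 29 days (1852 is a leap year): 255 − 29 = 226 left.
March 1852 has 31 days: 226 − 31 = 195 left.
April 1852 has 30 days: 195 − 30 = 165 left.
May 1852 has 31 days: 165 − 31 = 134 left.
June 1852 has 30 days: 134 − 30 = 104 left.
July 1852 has 31 days: 104 − 31 = 73 left.
August 1852 has 31 days: 73 − 31 = 42 left.
September 1852 has 30 days: 42 − 30 = 12 left.
12 days into October 1852 → October 12, 1852.
Advancing 600 days from October 12, 1852:
October has 31 days, so 31 − 12 = 19 days remain after October 12, 1852; 600 − 19 = 581 left.
November 1852 has 30 days: 581 − 30 = 551 left.
December 1852 has 31 days: 551 − 31 = 520 left.
January 1853 has 31 days: 520 − 31 = 489 left.
February 1853 has 28 days (1853 is not a leap year): 489 − 28 = 461 left.
March 1853 has 31 days: 461 − 31 = 430 left.
April 1853 has 30 days: 430 − 30 = 400 left.
May 1853 has 31 days: 400 − 31 = 369 left.
June 1853 has 30 days: 369 − 30 = 339 left.
July 1853 has 31 days: 339 − 31 = 308 left.
August 1853 has 31 days: 308 − 31 = 277 left.
September 1853 has 30 days: 277 − 30 = 247 left.
October 1853 has 31 days: 247 − 31 = 216 left.
November 1853 has 30 days: 216 − 30 = 186 left.
December 1853 has 31 days: 186 − 31 = 155 left.
January 1854 has 31 days: 155 − 31 = 124 left.
February 1854 has 28 days (1854 is not a leap year): 124 − 28 = 96 left.
March 1854 has 31 days: 96 − 31 = 65 left.
April 1854 has 30 days: 65 − 30 = 35 left.
May 1854 has 31 days: 35 − 31 = 4 left.
4 days into June 1854 → June 4, 1854.
Subtracting 4 weeks (= 28 days) from June 4, 1854:
Going back 4 days from June 4, 1854 reaches the end of the previous month; 28 − 4 = 24 left.
May 1854 has 31 days; 31 − 24 = 7 → May 7, 1854.
Advancing 11 weeks (= 77 days) from May 7, 1854:
May has 31 days, so 31 − 7 = 24 days remain after May 7, 1854; 77 − 24 = 53 left.
June 1854 has 30 days: 53 − 30 = 23 left.
23 days into July 1854 → July 23, 1854.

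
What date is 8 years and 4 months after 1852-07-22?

Advancing 8 years and 4 months from July 22, 1852.
+8 years → 1860; month 7 + 4 = 11 → November 1860.
Day 22 is valid in November, giving November 22, 1860.

November 22, 1860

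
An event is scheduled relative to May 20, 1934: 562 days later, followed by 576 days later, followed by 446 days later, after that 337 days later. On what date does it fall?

August 23, 1939

Adding 562 days from May 20, 1934:
May has 31 days, so 31 − 20 = 11 days remain after May 20, 1934; 562 − 11 = 551 left.
June 1934 has 30 days: 551 − 30 = 521 left.
July 1934 has 31 days: 521 − 31 = 490 left.
August 1934 has 31 days: 490 − 31 = 459 left.
September 1934 has 30 days: 459 − 30 = 429 left.
October 1934 has 31 days: 429 − 31 = 398 left.
November 1934 has 30 days: 398 − 30 = 368 left.
December 1934 has 31 days: 368 − 31 = 337 left.
January 1935 has 31 days: 337 − 31 = 306 left.
February 1935 has 28 days (1935 is not a leap year): 306 − 28 = 278 left.
March 1935 has 31 days: 278 − 31 = 247 left.
April 1935 has 30 days: 247 − 30 = 217 left.
May 1935 has 31 days: 217 − 31 = 186 left.
June 1935 has 30 days: 186 − 30 = 156 left.
July 1935 has 31 days: 156 − 31 = 125 left.
August 1935 has 31 days: 125 − 31 = 94 left.
September 1935 has 30 days: 94 − 30 = 64 left.
October 1935 has 31 days: 64 − 31 = 33 left.
November 1935 has 30 days: 33 − 30 = 3 left.
3 days into December 1935 → December 3, 1935.
Advancing 576 days from December 3, 1935:
December has 31 days, so 31 − 3 = 28 days remain after December 3, 1935; 576 − 28 = 548 left.
January 1936 has 31 days: 548 − 31 = 517 left.
February 1936 has 29 days (1936 is a leap year): 517 − 29 = 488 left.
March 1936 has 31 days: 488 − 31 = 457 left.
April 1936 has 30 days: 457 − 30 = 427 left.
May 1936 has 31 days: 427 − 31 = 396 left.
June 1936 has 30 days: 396 − 30 = 366 left.
July 1936 has 31 days: 366 − 31 = 335 left.
August 1936 has 31 days: 335 − 31 = 304 left.
September 1936 has 30 days: 304 − 30 = 274 left.
October 1936 has 31 days: 274 − 31 = 243 left.
November 1936 has 30 days: 243 − 30 = 213 left.
December 1936 has 31 days: 213 − 31 = 182 left.
January 1937 has 31 days: 182 − 31 = 151 left.
February 1937 has 28 days (1937 is not a leap year): 151 − 28 = 123 left.
March 1937 has 31 days: 123 − 31 = 92 left.
April 1937 has 30 days: 92 − 30 = 62 left.
May 1937 has 31 days: 62 − 31 = 31 left.
June 1937 has 30 days: 31 − 30 = 1 left.
1 day into July 1937 → July 1, 1937.
Counting forward 446 days from July 1, 1937:
July has 31 days, so 31 − 1 = 30 days remain after July 1, 1937; 446 − 30 = 416 left.
August 1937 has 31 days: 416 − 31 = 385 left.
September 1937 has 30 days: 385 − 30 = 355 left.
October 1937 has 31 days: 355 − 31 = 324 left.
November 1937 has 30 days: 324 − 30 = 294 left.
December 1937 has 31 days: 294 − 31 = 263 left.
January 1938 has 31 days: 263 − 31 = 232 left.
February 1938 has 28 days (1938 is not a leap year): 232 − 28 = 204 left.
March 1938 has 31 days: 204 − 31 = 173 left.
April 1938 has 30 days: 173 − 30 = 143 left.
May 1938 has 31 days: 143 − 31 = 112 left.
June 1938 has 30 days: 112 − 30 = 82 left.
July 1938 has 31 days: 82 − 31 = 51 left.
August 1938 has 31 days: 51 − 31 = 20 left.
20 days into September 1938 → September 20, 1938.
Counting forward 337 days from September 20, 1938:
September has 30 days, so 30 − 20 = 10 days remain after September 20, 1938; 337 − 10 = 327 left.
October 1938 has 31 days: 327 − 31 = 296 left.
November 1938 has 30 days: 296 − 30 = 266 left.
December 1938 has 31 days: 266 − 31 = 235 left.
January 1939 has 31 days: 235 − 31 = 204 left.
February 1939 has 28 days (1939 is not a leap year): 204 − 28 = 176 left.
March 1939 has 31 days: 176 − 31 = 145 left.
April 1939 has 30 days: 145 − 30 = 115 left.
May 1939 has 31 days: 115 − 31 = 84 left.
June 1939 has 30 days: 84 − 30 = 54 left.
July 1939 has 31 days: 54 − 31 = 23 left.
23 days into August 1939 → August 23, 1939.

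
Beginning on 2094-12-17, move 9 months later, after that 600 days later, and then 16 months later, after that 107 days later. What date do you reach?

December 25, 2098

Adding 9 months from December 17, 2094:
month 12 + 9 = 21, which is month 9 of year 2095 → September 2095.
Day 17 is valid in September, giving September 17, 2095.
Counting forward 600 days from September 17, 2095:
September has 30 days, so 30 − 17 = 13 days remain after September 17, 2095; 600 − 13 = 587 left.
October 2095 has 31 days: 587 − 31 = 556 left.
November 2095 has 30 days: 556 − 30 = 526 left.
December 2095 has 31 days: 526 − 31 = 495 left.
January 2096 has 31 days: 495 − 31 = 464 left.
February 2096 has 29 days (2096 is a leap year): 464 − 29 = 435 left.
March 2096 has 31 days: 435 − 31 = 404 left.
April 2096 has 30 days: 404 − 30 = 374 left.
May 2096 has 31 days: 374 − 31 = 343 left.
June 2096 has 30 days: 343 − 30 = 313 left.
July 2096 has 31 days: 313 − 31 = 282 left.
August 2096 has 31 days: 282 − 31 = 251 left.
September 2096 has 30 days: 251 − 30 = 221 left.
October 2096 has 31 days: 221 − 31 = 190 left.
November 2096 has 30 days: 190 − 30 = 160 left.
December 2096 has 31 days: 160 − 31 = 129 left.
January 2097 has 31 days: 129 − 31 = 98 left.
February 2097 has 28 days (2097 is not a leap year): 98 − 28 = 70 left.
March 2097 has 31 days: 70 − 31 = 39 left.
April 2097 has 30 days: 39 − 30 = 9 left.
9 days into May 2097 → May 9, 2097.
Counting forward 16 months from May 9, 2097:
month 5 + 16 = 21, which is month 9 of year 2098 → September 2098.
Day 9 is valid in September, giving September 9, 2098.
Advancing 107 days from September 9, 2098:
September has 30 days, so 30 − 9 = 21 days remain after September 9, 2098; 107 − 21 = 86 left.
October 2098 has 31 days: 86 − 31 = 55 left.
November 2098 has 30 days: 55 − 30 = 25 left.
25 days into December 2098 → December 25, 2098.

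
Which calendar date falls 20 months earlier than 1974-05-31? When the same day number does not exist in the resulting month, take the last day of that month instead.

September 30, 1972

Going back 20 months from May 31, 1974.
month 5 − 20 = -15, which is month 9 of year 1972 → September 1972.
September 1972 has only 30 days and the start was day 31, so the date clamps to September 30, 1972.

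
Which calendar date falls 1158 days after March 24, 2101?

Advancing 1158 days from March 24, 2101.
March has 31 days, so 31 − 24 = 7 days remain after March 24, 2101; 1158 − 7 = 1151 left.
April 2101 has 30 days: 1151 − 30 = 1121 left.
May 2101 has 31 days: 1121 − 31 = 1090 left.
June 2101 has 30 days: 1090 − 30 = 1060 left.
July 2101 has 31 days: 1060 − 31 = 1029 left.
August 2101 has 31 days: 1029 − 31 = 998 left.
September 2101 has 30 days: 998 − 30 = 968 left.
October 2101 has 31 days: 968 − 31 = 937 left.
November 2101 has 30 days: 937 − 30 = 907 left.
December 2101 has 31 days: 907 − 31 = 876 left.
January 2102 has 31 days: 876 − 31 = 845 left.
February 2102 has 28 days (2102 is not a leap year): 845 − 28 = 817 left.
March 2102 has 31 days: 817 − 31 = 786 left.
April 2102 has 30 days: 786 − 30 = 756 left.
May 2102 has 31 days: 756 − 31 = 725 left.
June 2102 has 30 days: 725 − 30 = 695 left.
July 2102 has 31 days: 695 − 31 = 664 left.
August 2102 has 31 days: 664 − 31 = 633 left.
September 2102 has 30 days: 633 − 30 = 603 left.
October 2102 has 31 days: 603 − 31 = 572 left.
November 2102 has 30 days: 572 − 30 = 542 left.
December 2102 has 31 days: 542 − 31 = 511 left.
January 2103 has 31 days: 511 − 31 = 480 left.
February 2103 has 28 days (2103 is not a leap year): 480 − 28 = 452 left.
March 2103 has 31 days: 452 − 31 = 421 left.
April 2103 has 30 days: 421 − 30 = 391 left.
May 2103 has 31 days: 391 − 31 = 360 left.
June 2103 has 30 days: 360 − 30 = 330 left.
July 2103 has 31 days: 330 − 31 = 299 left.
August 2103 has 31 days: 299 − 31 = 268 left.
September 2103 has 30 days: 268 − 30 = 238 left.
October 2103 has 31 days: 238 − 31 = 207 left.
November 2103 has 30 days: 207 − 30 = 177 left.
December 2103 has 31 days: 177 − 31 = 146 left.
January 2104 has 31 days: 146 − 31 = 115 left.
February 2104 has 29 days (2104 is a leap year): 115 − 29 = 86 left.
March 2104 has 31 days: 86 − 31 = 55 left.
April 2104 has 30 days: 55 − 30 = 25 left.
25 days into May 2104 → May 25, 2104.

May 25, 2104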